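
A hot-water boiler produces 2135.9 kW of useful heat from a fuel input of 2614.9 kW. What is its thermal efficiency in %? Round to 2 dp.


eta = (2135.9/2614.9)*100 = 81.68 %

81.68 %


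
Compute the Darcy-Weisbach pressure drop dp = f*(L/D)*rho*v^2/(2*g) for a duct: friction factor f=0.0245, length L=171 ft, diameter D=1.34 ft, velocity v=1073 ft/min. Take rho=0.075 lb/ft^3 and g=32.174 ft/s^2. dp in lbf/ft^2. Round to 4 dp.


v_fps = 1073/60 = 17.8833 ft/s
dp = 0.0245*(171/1.34)*0.075*17.8833^2/(2*32.174) = 1.1654 lbf/ft^2

1.1654 lbf/ft^2


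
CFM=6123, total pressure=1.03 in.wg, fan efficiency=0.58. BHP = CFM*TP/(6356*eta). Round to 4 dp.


BHP = 6123 * 1.03 / (6356 * 0.58) = 1.7108 hp

1.7108 hp


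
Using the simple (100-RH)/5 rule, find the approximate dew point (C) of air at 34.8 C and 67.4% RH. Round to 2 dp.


Td = 34.8 - (100-67.4)/5 = 28.28 C

28.28 C


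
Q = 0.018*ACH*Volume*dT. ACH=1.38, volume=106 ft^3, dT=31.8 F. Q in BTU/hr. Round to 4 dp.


Q = 0.018 * 1.38 * 106 * 31.8 = 83.7307 BTU/hr

83.7307 BTU/hr


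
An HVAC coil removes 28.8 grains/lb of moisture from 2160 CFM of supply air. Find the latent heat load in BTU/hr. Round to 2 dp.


Q = 0.68 * 2160 * 28.8 = 42301.44 BTU/hr

42301.44 BTU/hr


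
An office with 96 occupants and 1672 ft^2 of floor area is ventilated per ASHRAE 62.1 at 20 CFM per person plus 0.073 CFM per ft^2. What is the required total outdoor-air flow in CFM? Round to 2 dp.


Total = 96*20 + 1672*0.073 = 2042.06 CFM

2042.06 CFM


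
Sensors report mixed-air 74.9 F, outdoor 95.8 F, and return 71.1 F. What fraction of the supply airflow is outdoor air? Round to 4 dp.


frac = (74.9 - 71.1) / (95.8 - 71.1) = 0.1538

0.1538


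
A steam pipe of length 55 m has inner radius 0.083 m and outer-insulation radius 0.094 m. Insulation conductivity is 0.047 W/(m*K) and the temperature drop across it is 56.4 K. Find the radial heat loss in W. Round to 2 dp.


Q = 2*pi*0.047*55*56.4/ln(0.094/0.083) = 7360.55 W

7360.55 W


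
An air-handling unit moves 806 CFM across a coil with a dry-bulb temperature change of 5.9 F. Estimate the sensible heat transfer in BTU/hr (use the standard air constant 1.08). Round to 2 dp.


Q = 1.08 * 806 * 5.9 = 5135.83 BTU/hr

5135.83 BTU/hr


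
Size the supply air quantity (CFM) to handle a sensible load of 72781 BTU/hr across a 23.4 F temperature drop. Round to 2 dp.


CFM = 72781 / (1.08 * 23.4) = 2879.91

2879.91 CFM


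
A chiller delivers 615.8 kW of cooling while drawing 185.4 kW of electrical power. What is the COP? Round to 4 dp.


COP = 615.8 / 185.4 = 3.3215

3.3215


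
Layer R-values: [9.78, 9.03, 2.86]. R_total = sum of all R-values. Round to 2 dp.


R_total = 9.78 + 9.03 + 2.86 = 21.67

21.67


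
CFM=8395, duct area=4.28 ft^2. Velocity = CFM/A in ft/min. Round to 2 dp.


V = 8395 / 4.28 = 1961.45 ft/min

1961.45 ft/min


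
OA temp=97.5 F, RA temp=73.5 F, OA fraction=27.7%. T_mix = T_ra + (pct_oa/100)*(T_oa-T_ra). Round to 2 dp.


T_mix = 73.5 + (27.7/100)*(97.5-73.5) = 80.15 F

80.15 F


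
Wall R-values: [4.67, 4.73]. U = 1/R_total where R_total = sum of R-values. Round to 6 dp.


R_total = 4.67 + 4.73 = 9.40
U = 1/9.40 = 0.106383

0.106383


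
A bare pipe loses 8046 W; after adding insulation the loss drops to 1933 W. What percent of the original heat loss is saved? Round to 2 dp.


Savings = ((8046-1933)/8046)*100 = 75.98 %

75.98 %


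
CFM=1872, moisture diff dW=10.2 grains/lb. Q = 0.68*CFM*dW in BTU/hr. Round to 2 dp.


Q = 0.68 * 1872 * 10.2 = 12984.19 BTU/hr

12984.19 BTU/hr


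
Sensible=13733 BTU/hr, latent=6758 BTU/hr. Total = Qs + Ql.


Qt = 13733 + 6758 = 20491 BTU/hr

20491 BTU/hr


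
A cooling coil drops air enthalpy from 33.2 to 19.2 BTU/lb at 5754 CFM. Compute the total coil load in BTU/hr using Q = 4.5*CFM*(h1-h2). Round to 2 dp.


Q = 4.5 * 5754 * (33.2 - 19.2) = 362502.00 BTU/hr

362502.00 BTU/hr


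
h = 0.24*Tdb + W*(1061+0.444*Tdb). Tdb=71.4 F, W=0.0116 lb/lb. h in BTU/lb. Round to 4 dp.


h = 0.24*71.4 + 0.0116*(1061+0.444*71.4) = 29.8113 BTU/lb

29.8113 BTU/lb


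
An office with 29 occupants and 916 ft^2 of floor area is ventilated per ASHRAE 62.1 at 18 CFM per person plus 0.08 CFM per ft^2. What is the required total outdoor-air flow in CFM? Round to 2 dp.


Total = 29*18 + 916*0.08 = 595.28 CFM

595.28 CFM


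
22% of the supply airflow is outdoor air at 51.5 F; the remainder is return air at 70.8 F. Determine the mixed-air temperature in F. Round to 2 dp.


T_mix = 0.22*51.5 + 0.78*70.8 = 66.55 F

66.55 F


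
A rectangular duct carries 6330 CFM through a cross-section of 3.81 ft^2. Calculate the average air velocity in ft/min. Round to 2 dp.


V = 6330 / 3.81 = 1661.42 ft/min

1661.42 ft/min


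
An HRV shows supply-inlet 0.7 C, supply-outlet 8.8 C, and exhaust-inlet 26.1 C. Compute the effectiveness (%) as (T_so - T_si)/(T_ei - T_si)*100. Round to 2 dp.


eff = (8.8-0.7)/(26.1-0.7)*100 = 31.89 %

31.89 %


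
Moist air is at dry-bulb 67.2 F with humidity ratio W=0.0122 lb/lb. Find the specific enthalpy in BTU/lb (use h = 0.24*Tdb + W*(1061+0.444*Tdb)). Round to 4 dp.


h = 0.24*67.2 + 0.0122*(1061+0.444*67.2) = 29.4362 BTU/lb

29.4362 BTU/lb


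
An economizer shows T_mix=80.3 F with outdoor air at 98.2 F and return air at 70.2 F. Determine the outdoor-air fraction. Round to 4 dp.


frac = (80.3 - 70.2) / (98.2 - 70.2) = 0.3607

0.3607


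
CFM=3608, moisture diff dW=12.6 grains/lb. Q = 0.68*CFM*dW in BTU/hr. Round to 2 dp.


Q = 0.68 * 3608 * 12.6 = 30913.34 BTU/hr

30913.34 BTU/hr


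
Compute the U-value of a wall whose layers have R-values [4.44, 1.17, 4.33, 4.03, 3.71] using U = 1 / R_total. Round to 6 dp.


R_total = 4.44 + 1.17 + 4.33 + 4.03 + 3.71 = 17.68
U = 1/17.68 = 0.056561

0.056561


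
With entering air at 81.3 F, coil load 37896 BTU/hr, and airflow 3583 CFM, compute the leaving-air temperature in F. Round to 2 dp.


dT = 37896/(1.08*3583) = 9.7932
T_leave = 81.3 - 9.7932 = 71.51 F

71.51 F


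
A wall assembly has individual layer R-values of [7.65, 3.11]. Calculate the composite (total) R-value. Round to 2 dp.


R_total = 7.65 + 3.11 = 10.76

10.76


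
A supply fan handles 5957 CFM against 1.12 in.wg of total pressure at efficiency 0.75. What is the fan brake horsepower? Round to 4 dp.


BHP = 5957 * 1.12 / (6356 * 0.75) = 1.3996 hp

1.3996 hp


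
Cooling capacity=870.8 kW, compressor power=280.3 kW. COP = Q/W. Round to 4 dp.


COP = 870.8 / 280.3 = 3.1067

3.1067


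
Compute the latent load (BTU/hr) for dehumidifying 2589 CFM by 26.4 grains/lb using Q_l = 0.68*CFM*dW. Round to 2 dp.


Q = 0.68 * 2589 * 26.4 = 46477.73 BTU/hr

46477.73 BTU/hr


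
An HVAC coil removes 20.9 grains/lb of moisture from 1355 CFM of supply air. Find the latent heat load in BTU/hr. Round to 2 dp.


Q = 0.68 * 1355 * 20.9 = 19257.26 BTU/hr

19257.26 BTU/hr


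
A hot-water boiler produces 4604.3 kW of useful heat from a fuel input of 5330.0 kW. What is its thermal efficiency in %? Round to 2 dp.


eta = (4604.3/5330.0)*100 = 86.38 %

86.38 %


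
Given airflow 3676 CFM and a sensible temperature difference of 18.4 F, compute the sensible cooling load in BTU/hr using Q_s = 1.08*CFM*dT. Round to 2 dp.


Q = 1.08 * 3676 * 18.4 = 73049.47 BTU/hr

73049.47 BTU/hr


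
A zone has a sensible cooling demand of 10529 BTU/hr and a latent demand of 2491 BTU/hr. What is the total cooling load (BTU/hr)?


Qt = 10529 + 2491 = 13020 BTU/hr

13020 BTU/hr


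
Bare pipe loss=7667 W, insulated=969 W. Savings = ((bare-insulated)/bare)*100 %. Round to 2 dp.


Savings = ((7667-969)/7667)*100 = 87.36 %

87.36 %


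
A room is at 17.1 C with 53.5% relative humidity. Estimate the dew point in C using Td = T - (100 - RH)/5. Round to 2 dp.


Td = 17.1 - (100-53.5)/5 = 7.80 C

7.80 C


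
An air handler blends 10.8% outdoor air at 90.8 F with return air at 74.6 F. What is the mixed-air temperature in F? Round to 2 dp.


T_mix = 74.6 + (10.8/100)*(90.8-74.6) = 76.35 F

76.35 F


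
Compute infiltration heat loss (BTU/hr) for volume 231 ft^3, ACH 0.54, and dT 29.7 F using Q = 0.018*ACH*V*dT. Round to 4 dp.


Q = 0.018 * 0.54 * 231 * 29.7 = 66.6860 BTU/hr

66.6860 BTU/hr


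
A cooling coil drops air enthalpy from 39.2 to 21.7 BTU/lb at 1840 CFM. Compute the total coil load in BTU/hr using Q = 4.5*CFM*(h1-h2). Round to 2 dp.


Q = 4.5 * 1840 * (39.2 - 21.7) = 144900.00 BTU/hr

144900.00 BTU/hr


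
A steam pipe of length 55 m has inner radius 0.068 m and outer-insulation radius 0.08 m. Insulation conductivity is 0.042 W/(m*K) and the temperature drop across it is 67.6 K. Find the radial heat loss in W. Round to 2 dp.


Q = 2*pi*0.042*55*67.6/ln(0.08/0.068) = 6037.19 W

6037.19 W


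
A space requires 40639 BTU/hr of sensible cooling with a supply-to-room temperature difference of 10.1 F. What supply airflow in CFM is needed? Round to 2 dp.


CFM = 40639 / (1.08 * 10.1) = 3725.61

3725.61 CFM


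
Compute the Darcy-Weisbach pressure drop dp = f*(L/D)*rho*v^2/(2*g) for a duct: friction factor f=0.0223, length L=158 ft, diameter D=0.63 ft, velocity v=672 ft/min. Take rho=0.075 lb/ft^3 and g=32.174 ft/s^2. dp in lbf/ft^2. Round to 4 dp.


v_fps = 672/60 = 11.2 ft/s
dp = 0.0223*(158/0.63)*0.075*11.2^2/(2*32.174) = 0.8177 lbf/ft^2

0.8177 lbf/ft^2


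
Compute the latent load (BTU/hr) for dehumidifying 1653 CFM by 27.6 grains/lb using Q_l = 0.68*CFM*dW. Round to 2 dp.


Q = 0.68 * 1653 * 27.6 = 31023.50 BTU/hr

31023.50 BTU/hr


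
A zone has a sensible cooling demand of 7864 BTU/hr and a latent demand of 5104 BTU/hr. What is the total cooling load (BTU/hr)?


Qt = 7864 + 5104 = 12968 BTU/hr

12968 BTU/hr


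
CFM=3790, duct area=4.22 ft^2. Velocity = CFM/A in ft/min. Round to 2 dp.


V = 3790 / 4.22 = 898.10 ft/min

898.10 ft/min


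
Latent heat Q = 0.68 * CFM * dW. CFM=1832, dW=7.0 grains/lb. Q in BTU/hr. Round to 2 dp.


Q = 0.68 * 1832 * 7.0 = 8720.32 BTU/hr

8720.32 BTU/hr


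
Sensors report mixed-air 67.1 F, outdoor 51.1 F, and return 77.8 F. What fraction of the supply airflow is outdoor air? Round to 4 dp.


frac = (67.1 - 77.8) / (51.1 - 77.8) = 0.4007

0.4007


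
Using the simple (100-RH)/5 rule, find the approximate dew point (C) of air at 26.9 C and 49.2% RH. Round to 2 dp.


Td = 26.9 - (100-49.2)/5 = 16.74 C

16.74 C


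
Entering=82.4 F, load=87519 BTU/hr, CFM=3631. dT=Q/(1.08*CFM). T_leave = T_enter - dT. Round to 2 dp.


dT = 87519/(1.08*3631) = 22.3178
T_leave = 82.4 - 22.3178 = 60.08 F

60.08 F


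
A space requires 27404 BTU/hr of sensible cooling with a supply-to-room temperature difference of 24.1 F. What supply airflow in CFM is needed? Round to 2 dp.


CFM = 27404 / (1.08 * 24.1) = 1052.87

1052.87 CFM


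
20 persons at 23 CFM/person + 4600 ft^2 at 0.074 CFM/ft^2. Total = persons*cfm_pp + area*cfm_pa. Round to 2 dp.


Total = 20*23 + 4600*0.074 = 800.40 CFM

800.40 CFM


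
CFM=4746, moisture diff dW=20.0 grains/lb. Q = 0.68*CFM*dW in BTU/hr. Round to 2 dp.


Q = 0.68 * 4746 * 20.0 = 64545.60 BTU/hr

64545.60 BTU/hr


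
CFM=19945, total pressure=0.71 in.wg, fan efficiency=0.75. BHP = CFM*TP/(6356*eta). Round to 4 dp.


BHP = 19945 * 0.71 / (6356 * 0.75) = 2.9706 hp

2.9706 hp


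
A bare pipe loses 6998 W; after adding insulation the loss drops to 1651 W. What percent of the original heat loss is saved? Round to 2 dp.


Savings = ((6998-1651)/6998)*100 = 76.41 %

76.41 %


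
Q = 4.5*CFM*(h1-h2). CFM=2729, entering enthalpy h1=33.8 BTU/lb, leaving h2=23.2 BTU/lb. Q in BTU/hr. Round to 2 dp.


Q = 4.5 * 2729 * (33.8 - 23.2) = 130173.30 BTU/hr

130173.30 BTU/hr


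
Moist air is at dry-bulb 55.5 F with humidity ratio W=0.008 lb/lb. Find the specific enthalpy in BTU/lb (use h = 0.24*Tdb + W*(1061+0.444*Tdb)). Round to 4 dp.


h = 0.24*55.5 + 0.008*(1061+0.444*55.5) = 22.0051 BTU/lb

22.0051 BTU/lb


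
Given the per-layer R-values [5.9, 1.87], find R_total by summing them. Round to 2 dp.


R_total = 5.9 + 1.87 = 7.77

7.77


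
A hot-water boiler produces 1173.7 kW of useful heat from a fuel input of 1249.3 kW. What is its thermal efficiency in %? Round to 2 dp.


eta = (1173.7/1249.3)*100 = 93.95 %

93.95 %


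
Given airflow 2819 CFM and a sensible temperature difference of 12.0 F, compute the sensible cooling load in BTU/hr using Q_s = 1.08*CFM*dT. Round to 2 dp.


Q = 1.08 * 2819 * 12.0 = 36534.24 BTU/hr

36534.24 BTU/hr


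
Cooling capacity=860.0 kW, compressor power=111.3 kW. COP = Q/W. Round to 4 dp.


COP = 860.0 / 111.3 = 7.7269

7.7269


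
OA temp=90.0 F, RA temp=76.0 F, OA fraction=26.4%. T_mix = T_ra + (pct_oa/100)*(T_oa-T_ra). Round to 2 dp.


T_mix = 76.0 + (26.4/100)*(90.0-76.0) = 79.70 F

79.70 F


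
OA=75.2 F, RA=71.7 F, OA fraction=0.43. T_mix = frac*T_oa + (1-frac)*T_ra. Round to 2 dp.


T_mix = 0.43*75.2 + 0.57*71.7 = 73.21 F

73.21 F


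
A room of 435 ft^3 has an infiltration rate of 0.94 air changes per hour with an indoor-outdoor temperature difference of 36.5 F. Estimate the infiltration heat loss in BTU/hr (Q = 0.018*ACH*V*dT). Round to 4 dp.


Q = 0.018 * 0.94 * 435 * 36.5 = 268.6473 BTU/hr

268.6473 BTU/hr


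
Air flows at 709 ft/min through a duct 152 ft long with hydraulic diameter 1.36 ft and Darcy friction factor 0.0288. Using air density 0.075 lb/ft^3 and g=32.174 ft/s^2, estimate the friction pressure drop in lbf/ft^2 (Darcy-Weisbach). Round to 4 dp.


v_fps = 709/60 = 11.8167 ft/s
dp = 0.0288*(152/1.36)*0.075*11.8167^2/(2*32.174) = 0.5239 lbf/ft^2

0.5239 lbf/ft^2


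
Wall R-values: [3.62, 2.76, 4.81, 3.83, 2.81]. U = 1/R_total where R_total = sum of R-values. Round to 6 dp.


R_total = 3.62 + 2.76 + 4.81 + 3.83 + 2.81 = 17.83
U = 1/17.83 = 0.056085

0.056085


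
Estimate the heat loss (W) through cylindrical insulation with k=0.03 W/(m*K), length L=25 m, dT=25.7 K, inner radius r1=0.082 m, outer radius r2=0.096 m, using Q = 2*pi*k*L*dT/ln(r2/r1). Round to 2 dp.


Q = 2*pi*0.03*25*25.7/ln(0.096/0.082) = 768.31 W

768.31 W


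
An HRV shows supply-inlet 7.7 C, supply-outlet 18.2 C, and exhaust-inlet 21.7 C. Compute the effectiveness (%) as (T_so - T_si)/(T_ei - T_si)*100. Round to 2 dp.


eff = (18.2-7.7)/(21.7-7.7)*100 = 75.00 %

75.00 %


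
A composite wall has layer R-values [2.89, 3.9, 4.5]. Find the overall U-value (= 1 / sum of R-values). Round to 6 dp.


R_total = 2.89 + 3.9 + 4.5 = 11.29
U = 1/11.29 = 0.088574

0.088574


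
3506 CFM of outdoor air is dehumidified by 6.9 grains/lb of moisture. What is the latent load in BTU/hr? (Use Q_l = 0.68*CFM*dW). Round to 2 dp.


Q = 0.68 * 3506 * 6.9 = 16450.15 BTU/hr

16450.15 BTU/hr


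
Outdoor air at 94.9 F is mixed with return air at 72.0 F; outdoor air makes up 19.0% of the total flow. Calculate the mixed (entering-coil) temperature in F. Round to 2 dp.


T_mix = 72.0 + (19.0/100)*(94.9-72.0) = 76.35 F

76.35 F


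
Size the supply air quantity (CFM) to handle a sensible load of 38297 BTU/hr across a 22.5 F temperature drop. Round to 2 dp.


CFM = 38297 / (1.08 * 22.5) = 1576.01

1576.01 CFM


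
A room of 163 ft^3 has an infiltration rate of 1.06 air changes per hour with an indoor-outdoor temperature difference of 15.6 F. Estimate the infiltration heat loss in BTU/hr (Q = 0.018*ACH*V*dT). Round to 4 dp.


Q = 0.018 * 1.06 * 163 * 15.6 = 48.5166 BTU/hr

48.5166 BTU/hr


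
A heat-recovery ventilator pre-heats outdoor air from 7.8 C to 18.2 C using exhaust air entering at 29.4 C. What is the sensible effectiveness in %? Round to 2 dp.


eff = (18.2-7.8)/(29.4-7.8)*100 = 48.15 %

48.15 %


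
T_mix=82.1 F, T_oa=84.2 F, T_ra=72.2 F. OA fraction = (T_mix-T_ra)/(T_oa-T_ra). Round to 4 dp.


frac = (82.1 - 72.2) / (84.2 - 72.2) = 0.8250

0.8250


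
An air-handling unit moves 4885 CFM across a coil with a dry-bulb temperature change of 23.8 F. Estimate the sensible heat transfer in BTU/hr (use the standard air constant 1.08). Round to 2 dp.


Q = 1.08 * 4885 * 23.8 = 125564.04 BTU/hr

125564.04 BTU/hr


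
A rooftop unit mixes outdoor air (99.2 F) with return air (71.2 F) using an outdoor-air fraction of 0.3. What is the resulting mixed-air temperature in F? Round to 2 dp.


T_mix = 0.3*99.2 + 0.7*71.2 = 79.60 F

79.60 F


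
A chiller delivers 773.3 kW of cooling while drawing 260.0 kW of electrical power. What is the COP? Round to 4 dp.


COP = 773.3 / 260.0 = 2.9742

2.9742


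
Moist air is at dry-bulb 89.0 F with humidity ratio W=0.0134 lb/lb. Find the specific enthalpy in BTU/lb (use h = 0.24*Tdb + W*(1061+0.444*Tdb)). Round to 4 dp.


h = 0.24*89.0 + 0.0134*(1061+0.444*89.0) = 36.1069 BTU/lb

36.1069 BTU/lb


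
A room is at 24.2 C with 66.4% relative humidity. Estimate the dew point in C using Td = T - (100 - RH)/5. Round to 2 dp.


Td = 24.2 - (100-66.4)/5 = 17.48 C

17.48 C


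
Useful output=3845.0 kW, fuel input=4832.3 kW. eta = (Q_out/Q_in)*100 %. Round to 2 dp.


eta = (3845.0/4832.3)*100 = 79.57 %

79.57 %


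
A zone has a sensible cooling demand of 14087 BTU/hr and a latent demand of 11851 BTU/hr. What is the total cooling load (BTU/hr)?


Qt = 14087 + 11851 = 25938 BTU/hr

25938 BTU/hr


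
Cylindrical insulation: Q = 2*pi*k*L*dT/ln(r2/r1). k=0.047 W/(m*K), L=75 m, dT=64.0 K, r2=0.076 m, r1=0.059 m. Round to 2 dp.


Q = 2*pi*0.047*75*64.0/ln(0.076/0.059) = 5598.38 W

5598.38 W


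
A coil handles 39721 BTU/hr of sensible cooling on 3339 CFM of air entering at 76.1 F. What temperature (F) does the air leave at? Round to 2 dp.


dT = 39721/(1.08*3339) = 11.0149
T_leave = 76.1 - 11.0149 = 65.09 F

65.09 F


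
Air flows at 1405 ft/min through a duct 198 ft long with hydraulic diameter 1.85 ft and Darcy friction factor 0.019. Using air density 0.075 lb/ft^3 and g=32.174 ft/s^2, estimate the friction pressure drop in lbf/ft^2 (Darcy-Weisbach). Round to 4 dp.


v_fps = 1405/60 = 23.4167 ft/s
dp = 0.019*(198/1.85)*0.075*23.4167^2/(2*32.174) = 1.2996 lbf/ft^2

1.2996 lbf/ft^2


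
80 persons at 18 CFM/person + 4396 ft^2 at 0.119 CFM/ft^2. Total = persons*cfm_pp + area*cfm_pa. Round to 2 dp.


Total = 80*18 + 4396*0.119 = 1963.12 CFM

1963.12 CFM


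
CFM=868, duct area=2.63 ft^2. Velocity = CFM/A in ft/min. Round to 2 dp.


V = 868 / 2.63 = 330.04 ft/min

330.04 ft/min


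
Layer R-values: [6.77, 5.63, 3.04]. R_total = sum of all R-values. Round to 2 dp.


R_total = 6.77 + 5.63 + 3.04 = 15.44

15.44


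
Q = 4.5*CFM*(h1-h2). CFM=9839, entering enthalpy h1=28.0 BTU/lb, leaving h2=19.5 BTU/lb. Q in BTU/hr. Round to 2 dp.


Q = 4.5 * 9839 * (28.0 - 19.5) = 376341.75 BTU/hr

376341.75 BTU/hr


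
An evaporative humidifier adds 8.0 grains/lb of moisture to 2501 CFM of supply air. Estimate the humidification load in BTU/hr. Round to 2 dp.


Q = 0.68 * 2501 * 8.0 = 13605.44 BTU/hr

13605.44 BTU/hr


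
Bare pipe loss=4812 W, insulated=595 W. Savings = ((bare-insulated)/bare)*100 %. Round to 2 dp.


Savings = ((4812-595)/4812)*100 = 87.64 %

87.64 %


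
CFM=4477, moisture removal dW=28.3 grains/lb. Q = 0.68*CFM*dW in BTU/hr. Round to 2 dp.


Q = 0.68 * 4477 * 28.3 = 86155.39 BTU/hr

86155.39 BTU/hr


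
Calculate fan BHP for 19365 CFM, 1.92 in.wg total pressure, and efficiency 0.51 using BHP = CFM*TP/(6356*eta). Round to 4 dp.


BHP = 19365 * 1.92 / (6356 * 0.51) = 11.4700 hp

11.4700 hp


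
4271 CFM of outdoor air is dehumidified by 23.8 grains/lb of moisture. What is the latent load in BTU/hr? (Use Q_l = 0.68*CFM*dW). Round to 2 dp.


Q = 0.68 * 4271 * 23.8 = 69121.86 BTU/hr

69121.86 BTU/hr


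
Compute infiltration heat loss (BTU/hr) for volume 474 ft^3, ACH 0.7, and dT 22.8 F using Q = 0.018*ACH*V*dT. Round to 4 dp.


Q = 0.018 * 0.7 * 474 * 22.8 = 136.1707 BTU/hr

136.1707 BTU/hr


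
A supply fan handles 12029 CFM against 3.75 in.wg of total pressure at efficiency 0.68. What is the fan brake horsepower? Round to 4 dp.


BHP = 12029 * 3.75 / (6356 * 0.68) = 10.4368 hp

10.4368 hp


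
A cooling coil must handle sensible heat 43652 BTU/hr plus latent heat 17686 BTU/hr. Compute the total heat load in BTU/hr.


Qt = 43652 + 17686 = 61338 BTU/hr

61338 BTU/hr


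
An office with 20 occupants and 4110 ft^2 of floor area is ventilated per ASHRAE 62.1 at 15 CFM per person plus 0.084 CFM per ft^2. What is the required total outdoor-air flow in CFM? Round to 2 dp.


Total = 20*15 + 4110*0.084 = 645.24 CFM

645.24 CFM


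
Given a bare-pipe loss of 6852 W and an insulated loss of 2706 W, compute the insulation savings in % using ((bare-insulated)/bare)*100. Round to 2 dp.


Savings = ((6852-2706)/6852)*100 = 60.51 %

60.51 %


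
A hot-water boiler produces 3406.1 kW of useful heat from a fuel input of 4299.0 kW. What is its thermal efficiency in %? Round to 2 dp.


eta = (3406.1/4299.0)*100 = 79.23 %

79.23 %


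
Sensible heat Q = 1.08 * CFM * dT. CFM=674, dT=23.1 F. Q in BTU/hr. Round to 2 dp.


Q = 1.08 * 674 * 23.1 = 16814.95 BTU/hr

16814.95 BTU/hr


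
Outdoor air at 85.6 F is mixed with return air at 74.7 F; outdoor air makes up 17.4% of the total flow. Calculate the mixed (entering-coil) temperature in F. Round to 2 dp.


T_mix = 74.7 + (17.4/100)*(85.6-74.7) = 76.60 F

76.60 F


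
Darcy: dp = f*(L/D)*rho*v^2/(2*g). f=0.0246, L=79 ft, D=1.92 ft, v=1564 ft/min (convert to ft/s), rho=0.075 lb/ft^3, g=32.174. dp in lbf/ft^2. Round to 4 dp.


v_fps = 1564/60 = 26.0667 ft/s
dp = 0.0246*(79/1.92)*0.075*26.0667^2/(2*32.174) = 0.8016 lbf/ft^2

0.8016 lbf/ft^2


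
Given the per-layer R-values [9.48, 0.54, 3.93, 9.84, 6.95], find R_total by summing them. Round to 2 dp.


R_total = 9.48 + 0.54 + 3.93 + 9.84 + 6.95 = 30.74

30.74


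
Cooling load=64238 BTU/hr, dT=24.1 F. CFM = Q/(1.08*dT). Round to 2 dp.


CFM = 64238 / (1.08 * 24.1) = 2468.03

2468.03 CFM


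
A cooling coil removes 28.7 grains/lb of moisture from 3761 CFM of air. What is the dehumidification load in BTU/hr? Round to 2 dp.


Q = 0.68 * 3761 * 28.7 = 73399.68 BTU/hr

73399.68 BTU/hr


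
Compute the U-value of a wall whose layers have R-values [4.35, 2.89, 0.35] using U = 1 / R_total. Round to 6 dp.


R_total = 4.35 + 2.89 + 0.35 = 7.59
U = 1/7.59 = 0.131752

0.131752


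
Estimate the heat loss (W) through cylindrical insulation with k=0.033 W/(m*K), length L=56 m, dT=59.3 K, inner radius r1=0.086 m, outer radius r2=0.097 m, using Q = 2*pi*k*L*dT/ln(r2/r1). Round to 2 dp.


Q = 2*pi*0.033*56*59.3/ln(0.097/0.086) = 5720.59 W

5720.59 W


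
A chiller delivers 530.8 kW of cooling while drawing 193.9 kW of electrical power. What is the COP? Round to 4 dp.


COP = 530.8 / 193.9 = 2.7375

2.7375


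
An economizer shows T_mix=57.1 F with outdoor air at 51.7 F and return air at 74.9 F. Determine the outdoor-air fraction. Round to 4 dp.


frac = (57.1 - 74.9) / (51.7 - 74.9) = 0.7672

0.7672


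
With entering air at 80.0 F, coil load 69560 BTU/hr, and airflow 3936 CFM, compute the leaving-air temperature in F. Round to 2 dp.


dT = 69560/(1.08*3936) = 16.3637
T_leave = 80.0 - 16.3637 = 63.64 F

63.64 F


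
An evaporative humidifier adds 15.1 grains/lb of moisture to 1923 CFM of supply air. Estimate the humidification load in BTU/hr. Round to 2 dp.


Q = 0.68 * 1923 * 15.1 = 19745.36 BTU/hr

19745.36 BTU/hr


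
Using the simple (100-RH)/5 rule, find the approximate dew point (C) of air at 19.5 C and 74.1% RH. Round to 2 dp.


Td = 19.5 - (100-74.1)/5 = 14.32 C

14.32 C


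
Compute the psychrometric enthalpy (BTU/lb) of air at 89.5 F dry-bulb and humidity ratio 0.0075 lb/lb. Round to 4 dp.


h = 0.24*89.5 + 0.0075*(1061+0.444*89.5) = 29.7355 BTU/lb

29.7355 BTU/lb


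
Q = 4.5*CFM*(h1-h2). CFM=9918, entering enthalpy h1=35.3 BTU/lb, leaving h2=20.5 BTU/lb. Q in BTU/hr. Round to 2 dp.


Q = 4.5 * 9918 * (35.3 - 20.5) = 660538.80 BTU/hr

660538.80 BTU/hr


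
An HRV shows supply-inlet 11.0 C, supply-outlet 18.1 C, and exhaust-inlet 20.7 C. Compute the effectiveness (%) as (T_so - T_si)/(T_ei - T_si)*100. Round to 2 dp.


eff = (18.1-11.0)/(20.7-11.0)*100 = 73.20 %

73.20 %


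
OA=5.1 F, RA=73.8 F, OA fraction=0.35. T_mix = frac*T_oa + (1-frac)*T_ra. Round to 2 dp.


T_mix = 0.35*5.1 + 0.65*73.8 = 49.76 F

49.76 F


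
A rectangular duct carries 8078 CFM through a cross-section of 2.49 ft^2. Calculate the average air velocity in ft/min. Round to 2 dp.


V = 8078 / 2.49 = 3244.18 ft/min

3244.18 ft/min


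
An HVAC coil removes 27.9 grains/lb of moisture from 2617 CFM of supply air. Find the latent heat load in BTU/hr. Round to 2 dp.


Q = 0.68 * 2617 * 27.9 = 49649.72 BTU/hr

49649.72 BTU/hr


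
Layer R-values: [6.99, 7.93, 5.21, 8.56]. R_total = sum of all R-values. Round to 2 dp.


R_total = 6.99 + 7.93 + 5.21 + 8.56 = 28.69

28.69


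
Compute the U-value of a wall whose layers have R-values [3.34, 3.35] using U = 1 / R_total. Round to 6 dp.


R_total = 3.34 + 3.35 = 6.69
U = 1/6.69 = 0.149477

0.149477


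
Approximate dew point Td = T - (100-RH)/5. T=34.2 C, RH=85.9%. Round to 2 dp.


Td = 34.2 - (100-85.9)/5 = 31.38 C

31.38 C


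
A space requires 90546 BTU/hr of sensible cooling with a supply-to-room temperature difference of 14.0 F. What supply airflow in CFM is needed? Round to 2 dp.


CFM = 90546 / (1.08 * 14.0) = 5988.49

5988.49 CFM


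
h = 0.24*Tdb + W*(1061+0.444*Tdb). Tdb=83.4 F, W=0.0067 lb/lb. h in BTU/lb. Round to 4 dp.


h = 0.24*83.4 + 0.0067*(1061+0.444*83.4) = 27.3728 BTU/lb

27.3728 BTU/lb


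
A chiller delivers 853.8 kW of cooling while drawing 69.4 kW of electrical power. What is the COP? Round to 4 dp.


COP = 853.8 / 69.4 = 12.3026

12.3026


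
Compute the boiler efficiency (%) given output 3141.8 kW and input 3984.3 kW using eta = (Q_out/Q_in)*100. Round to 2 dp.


eta = (3141.8/3984.3)*100 = 78.85 %

78.85 %


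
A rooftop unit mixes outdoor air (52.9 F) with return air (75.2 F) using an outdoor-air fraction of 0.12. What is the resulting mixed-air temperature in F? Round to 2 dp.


T_mix = 0.12*52.9 + 0.88*75.2 = 72.52 F

72.52 F


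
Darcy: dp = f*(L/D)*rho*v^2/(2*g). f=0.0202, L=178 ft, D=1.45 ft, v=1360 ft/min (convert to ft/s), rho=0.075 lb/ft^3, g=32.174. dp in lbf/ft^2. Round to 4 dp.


v_fps = 1360/60 = 22.6667 ft/s
dp = 0.0202*(178/1.45)*0.075*22.6667^2/(2*32.174) = 1.4849 lbf/ft^2

1.4849 lbf/ft^2


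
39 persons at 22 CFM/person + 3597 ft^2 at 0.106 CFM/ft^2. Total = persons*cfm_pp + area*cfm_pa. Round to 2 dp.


Total = 39*22 + 3597*0.106 = 1239.28 CFM

1239.28 CFM


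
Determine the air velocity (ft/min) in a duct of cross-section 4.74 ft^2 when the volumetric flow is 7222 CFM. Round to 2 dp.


V = 7222 / 4.74 = 1523.63 ft/min

1523.63 ft/min


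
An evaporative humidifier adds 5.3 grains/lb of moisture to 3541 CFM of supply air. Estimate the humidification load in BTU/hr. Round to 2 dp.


Q = 0.68 * 3541 * 5.3 = 12761.76 BTU/hr

12761.76 BTU/hr


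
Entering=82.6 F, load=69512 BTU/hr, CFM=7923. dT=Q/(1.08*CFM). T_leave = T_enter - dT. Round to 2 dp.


dT = 69512/(1.08*7923) = 8.1236
T_leave = 82.6 - 8.1236 = 74.48 F

74.48 F


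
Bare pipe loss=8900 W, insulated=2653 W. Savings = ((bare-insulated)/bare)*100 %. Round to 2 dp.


Savings = ((8900-2653)/8900)*100 = 70.19 %

70.19 %


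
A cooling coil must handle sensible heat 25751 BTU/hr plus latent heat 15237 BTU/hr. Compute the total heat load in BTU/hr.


Qt = 25751 + 15237 = 40988 BTU/hr

40988 BTU/hr


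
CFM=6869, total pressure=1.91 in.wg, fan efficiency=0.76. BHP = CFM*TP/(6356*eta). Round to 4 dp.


BHP = 6869 * 1.91 / (6356 * 0.76) = 2.7160 hp

2.7160 hp


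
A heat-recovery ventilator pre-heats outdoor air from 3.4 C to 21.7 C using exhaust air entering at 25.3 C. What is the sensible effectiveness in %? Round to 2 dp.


eff = (21.7-3.4)/(25.3-3.4)*100 = 83.56 %

83.56 %


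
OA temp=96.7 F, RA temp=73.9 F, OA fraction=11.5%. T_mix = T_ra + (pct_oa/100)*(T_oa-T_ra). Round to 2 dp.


T_mix = 73.9 + (11.5/100)*(96.7-73.9) = 76.52 F

76.52 F


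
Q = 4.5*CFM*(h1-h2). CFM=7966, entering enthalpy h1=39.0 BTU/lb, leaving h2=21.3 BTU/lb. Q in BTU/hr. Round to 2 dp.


Q = 4.5 * 7966 * (39.0 - 21.3) = 634491.90 BTU/hr

634491.90 BTU/hr


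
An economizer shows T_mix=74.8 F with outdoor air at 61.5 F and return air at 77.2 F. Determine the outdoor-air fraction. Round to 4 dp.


frac = (74.8 - 77.2) / (61.5 - 77.2) = 0.1529

0.1529


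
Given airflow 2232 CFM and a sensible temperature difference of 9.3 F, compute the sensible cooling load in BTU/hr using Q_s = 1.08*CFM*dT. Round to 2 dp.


Q = 1.08 * 2232 * 9.3 = 22418.21 BTU/hr

22418.21 BTU/hr


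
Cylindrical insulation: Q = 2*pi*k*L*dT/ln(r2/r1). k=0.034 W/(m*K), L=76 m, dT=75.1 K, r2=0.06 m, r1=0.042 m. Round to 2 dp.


Q = 2*pi*0.034*76*75.1/ln(0.06/0.042) = 3418.53 W

3418.53 W


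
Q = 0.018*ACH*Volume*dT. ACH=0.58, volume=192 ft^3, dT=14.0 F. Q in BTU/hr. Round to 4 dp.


Q = 0.018 * 0.58 * 192 * 14.0 = 28.0627 BTU/hr

28.0627 BTU/hr


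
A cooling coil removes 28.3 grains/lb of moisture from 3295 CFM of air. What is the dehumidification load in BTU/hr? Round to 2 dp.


Q = 0.68 * 3295 * 28.3 = 63408.98 BTU/hr

63408.98 BTU/hr


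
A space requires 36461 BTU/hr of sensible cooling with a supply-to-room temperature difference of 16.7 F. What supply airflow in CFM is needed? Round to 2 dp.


CFM = 36461 / (1.08 * 16.7) = 2021.57

2021.57 CFM


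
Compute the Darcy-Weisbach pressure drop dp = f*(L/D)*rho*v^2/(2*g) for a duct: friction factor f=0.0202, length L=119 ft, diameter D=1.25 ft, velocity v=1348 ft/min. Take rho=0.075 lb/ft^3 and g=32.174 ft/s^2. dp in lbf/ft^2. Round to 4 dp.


v_fps = 1348/60 = 22.4667 ft/s
dp = 0.0202*(119/1.25)*0.075*22.4667^2/(2*32.174) = 1.1313 lbf/ft^2

1.1313 lbf/ft^2


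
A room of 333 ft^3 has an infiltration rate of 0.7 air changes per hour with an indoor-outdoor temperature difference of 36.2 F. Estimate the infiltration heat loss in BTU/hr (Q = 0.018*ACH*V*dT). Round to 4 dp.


Q = 0.018 * 0.7 * 333 * 36.2 = 151.8880 BTU/hr

151.8880 BTU/hr


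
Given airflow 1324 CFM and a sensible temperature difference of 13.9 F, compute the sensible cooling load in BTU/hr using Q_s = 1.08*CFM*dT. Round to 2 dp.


Q = 1.08 * 1324 * 13.9 = 19875.89 BTU/hr

19875.89 BTU/hr


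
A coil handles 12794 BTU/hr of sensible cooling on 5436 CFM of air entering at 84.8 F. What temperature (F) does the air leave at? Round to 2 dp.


dT = 12794/(1.08*5436) = 2.1792
T_leave = 84.8 - 2.1792 = 82.62 F

82.62 F


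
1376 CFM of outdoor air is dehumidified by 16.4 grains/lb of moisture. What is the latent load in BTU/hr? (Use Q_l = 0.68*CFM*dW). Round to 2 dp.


Q = 0.68 * 1376 * 16.4 = 15345.15 BTU/hr

15345.15 BTU/hr


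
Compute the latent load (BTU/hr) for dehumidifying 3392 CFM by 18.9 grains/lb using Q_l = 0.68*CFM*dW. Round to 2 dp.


Q = 0.68 * 3392 * 18.9 = 43593.98 BTU/hr

43593.98 BTU/hr


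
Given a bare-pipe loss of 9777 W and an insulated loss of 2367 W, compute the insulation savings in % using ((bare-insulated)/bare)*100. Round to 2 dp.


Savings = ((9777-2367)/9777)*100 = 75.79 %

75.79 %


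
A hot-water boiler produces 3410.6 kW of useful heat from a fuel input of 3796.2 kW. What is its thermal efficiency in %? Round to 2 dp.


eta = (3410.6/3796.2)*100 = 89.84 %

89.84 %


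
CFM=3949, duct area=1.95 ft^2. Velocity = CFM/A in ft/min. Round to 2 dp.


V = 3949 / 1.95 = 2025.13 ft/min

2025.13 ft/min


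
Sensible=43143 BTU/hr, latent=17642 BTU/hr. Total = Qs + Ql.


Qt = 43143 + 17642 = 60785 BTU/hr

60785 BTU/hr


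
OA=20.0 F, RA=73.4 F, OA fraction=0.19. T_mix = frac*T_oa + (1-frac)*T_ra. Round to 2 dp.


T_mix = 0.19*20.0 + 0.81*73.4 = 63.25 F

63.25 F


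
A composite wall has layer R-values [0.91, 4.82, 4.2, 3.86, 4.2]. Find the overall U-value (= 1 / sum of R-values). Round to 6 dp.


R_total = 0.91 + 4.82 + 4.2 + 3.86 + 4.2 = 17.99
U = 1/17.99 = 0.055586

0.055586


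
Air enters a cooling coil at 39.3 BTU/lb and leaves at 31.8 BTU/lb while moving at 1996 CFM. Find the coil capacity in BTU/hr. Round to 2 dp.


Q = 4.5 * 1996 * (39.3 - 31.8) = 67365.00 BTU/hr

67365.00 BTU/hr


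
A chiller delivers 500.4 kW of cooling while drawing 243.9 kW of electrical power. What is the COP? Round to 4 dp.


COP = 500.4 / 243.9 = 2.0517

2.0517


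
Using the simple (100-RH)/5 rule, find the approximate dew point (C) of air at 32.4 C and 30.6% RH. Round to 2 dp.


Td = 32.4 - (100-30.6)/5 = 18.52 C

18.52 C


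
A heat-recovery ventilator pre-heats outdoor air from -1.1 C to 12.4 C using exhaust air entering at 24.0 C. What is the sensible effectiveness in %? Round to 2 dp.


eff = (12.4-(-1.1))/(24.0-(-1.1))*100 = 53.78 %

53.78 %


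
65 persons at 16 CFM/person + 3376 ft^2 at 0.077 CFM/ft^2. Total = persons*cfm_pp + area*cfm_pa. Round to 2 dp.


Total = 65*16 + 3376*0.077 = 1299.95 CFM

1299.95 CFM


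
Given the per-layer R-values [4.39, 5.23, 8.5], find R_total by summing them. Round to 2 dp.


R_total = 4.39 + 5.23 + 8.5 = 18.12

18.12


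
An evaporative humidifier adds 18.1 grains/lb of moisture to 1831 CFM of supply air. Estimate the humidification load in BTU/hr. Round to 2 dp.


Q = 0.68 * 1831 * 18.1 = 22535.95 BTU/hr

22535.95 BTU/hr


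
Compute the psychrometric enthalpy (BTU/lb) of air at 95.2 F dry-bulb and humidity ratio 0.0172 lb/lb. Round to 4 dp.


h = 0.24*95.2 + 0.0172*(1061+0.444*95.2) = 41.8242 BTU/lb

41.8242 BTU/lb


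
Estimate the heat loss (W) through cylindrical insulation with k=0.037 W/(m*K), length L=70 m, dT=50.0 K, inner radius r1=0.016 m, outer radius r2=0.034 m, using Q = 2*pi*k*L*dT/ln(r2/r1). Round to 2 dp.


Q = 2*pi*0.037*70*50.0/ln(0.034/0.016) = 1079.47 W

1079.47 W


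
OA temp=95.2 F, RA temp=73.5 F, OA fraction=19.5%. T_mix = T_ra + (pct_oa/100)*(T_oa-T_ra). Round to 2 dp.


T_mix = 73.5 + (19.5/100)*(95.2-73.5) = 77.73 F

77.73 F


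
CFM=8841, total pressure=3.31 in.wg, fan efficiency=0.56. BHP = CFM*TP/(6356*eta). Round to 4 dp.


BHP = 8841 * 3.31 / (6356 * 0.56) = 8.2216 hp

8.2216 hp


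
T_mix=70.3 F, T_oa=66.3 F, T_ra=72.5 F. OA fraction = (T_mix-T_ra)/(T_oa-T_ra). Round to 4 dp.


frac = (70.3 - 72.5) / (66.3 - 72.5) = 0.3548

0.3548


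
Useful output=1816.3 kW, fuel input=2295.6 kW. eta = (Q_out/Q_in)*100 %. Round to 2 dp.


eta = (1816.3/2295.6)*100 = 79.12 %

79.12 %


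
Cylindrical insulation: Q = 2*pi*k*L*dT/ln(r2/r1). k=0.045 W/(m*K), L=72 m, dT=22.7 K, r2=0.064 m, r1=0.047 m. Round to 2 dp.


Q = 2*pi*0.045*72*22.7/ln(0.064/0.047) = 1496.80 W

1496.80 W


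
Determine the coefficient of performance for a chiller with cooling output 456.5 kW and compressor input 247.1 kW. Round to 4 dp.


COP = 456.5 / 247.1 = 1.8474

1.8474


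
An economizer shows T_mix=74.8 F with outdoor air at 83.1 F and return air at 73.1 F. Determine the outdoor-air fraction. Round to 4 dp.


frac = (74.8 - 73.1) / (83.1 - 73.1) = 0.1700

0.1700


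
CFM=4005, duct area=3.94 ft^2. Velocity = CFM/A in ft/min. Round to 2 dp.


V = 4005 / 3.94 = 1016.50 ft/min

1016.50 ft/min


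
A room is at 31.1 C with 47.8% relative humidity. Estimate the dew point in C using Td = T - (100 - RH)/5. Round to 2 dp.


Td = 31.1 - (100-47.8)/5 = 20.66 C

20.66 C


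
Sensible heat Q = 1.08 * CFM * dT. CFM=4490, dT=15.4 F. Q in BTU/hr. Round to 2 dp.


Q = 1.08 * 4490 * 15.4 = 74677.68 BTU/hr

74677.68 BTU/hr


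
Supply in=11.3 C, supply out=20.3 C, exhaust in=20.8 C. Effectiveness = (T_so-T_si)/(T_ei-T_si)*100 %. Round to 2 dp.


eff = (20.3-11.3)/(20.8-11.3)*100 = 94.74 %

94.74 %


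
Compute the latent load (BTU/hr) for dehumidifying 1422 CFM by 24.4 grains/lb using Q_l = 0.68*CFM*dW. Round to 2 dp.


Q = 0.68 * 1422 * 24.4 = 23593.82 BTU/hr

23593.82 BTU/hr


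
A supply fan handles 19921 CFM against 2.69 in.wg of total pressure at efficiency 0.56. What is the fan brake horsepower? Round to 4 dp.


BHP = 19921 * 2.69 / (6356 * 0.56) = 15.0554 hp

15.0554 hp


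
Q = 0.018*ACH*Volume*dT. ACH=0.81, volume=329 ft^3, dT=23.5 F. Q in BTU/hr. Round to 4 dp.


Q = 0.018 * 0.81 * 329 * 23.5 = 112.7253 BTU/hr

112.7253 BTU/hr


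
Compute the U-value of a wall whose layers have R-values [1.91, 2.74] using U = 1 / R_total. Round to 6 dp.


R_total = 1.91 + 2.74 = 4.65
U = 1/4.65 = 0.215054

0.215054


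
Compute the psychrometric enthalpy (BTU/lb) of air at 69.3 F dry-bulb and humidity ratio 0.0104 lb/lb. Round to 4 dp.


h = 0.24*69.3 + 0.0104*(1061+0.444*69.3) = 27.9864 BTU/lb

27.9864 BTU/lb


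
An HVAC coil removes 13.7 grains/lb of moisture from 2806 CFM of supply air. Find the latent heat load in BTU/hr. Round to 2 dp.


Q = 0.68 * 2806 * 13.7 = 26140.70 BTU/hr

26140.70 BTU/hr


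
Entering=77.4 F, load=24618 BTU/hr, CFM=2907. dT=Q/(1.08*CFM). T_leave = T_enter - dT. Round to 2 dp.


dT = 24618/(1.08*2907) = 7.8412
T_leave = 77.4 - 7.8412 = 69.56 F

69.56 F


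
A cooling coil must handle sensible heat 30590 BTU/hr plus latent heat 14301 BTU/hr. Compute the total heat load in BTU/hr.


Qt = 30590 + 14301 = 44891 BTU/hr

44891 BTU/hr


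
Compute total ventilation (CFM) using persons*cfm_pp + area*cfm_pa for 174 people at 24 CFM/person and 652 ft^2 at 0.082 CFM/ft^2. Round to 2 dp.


Total = 174*24 + 652*0.082 = 4229.46 CFM

4229.46 CFM


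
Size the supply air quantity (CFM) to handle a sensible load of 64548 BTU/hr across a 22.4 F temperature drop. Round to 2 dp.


CFM = 64548 / (1.08 * 22.4) = 2668.15

2668.15 CFM


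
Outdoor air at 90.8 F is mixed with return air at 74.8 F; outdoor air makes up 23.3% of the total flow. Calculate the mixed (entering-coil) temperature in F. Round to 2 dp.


T_mix = 74.8 + (23.3/100)*(90.8-74.8) = 78.53 F

78.53 F


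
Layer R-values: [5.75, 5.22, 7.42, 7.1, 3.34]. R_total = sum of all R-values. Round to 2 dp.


R_total = 5.75 + 5.22 + 7.42 + 7.1 + 3.34 = 28.83

28.83


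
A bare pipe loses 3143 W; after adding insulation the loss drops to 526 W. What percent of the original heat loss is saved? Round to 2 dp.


Savings = ((3143-526)/3143)*100 = 83.26 %

83.26 %


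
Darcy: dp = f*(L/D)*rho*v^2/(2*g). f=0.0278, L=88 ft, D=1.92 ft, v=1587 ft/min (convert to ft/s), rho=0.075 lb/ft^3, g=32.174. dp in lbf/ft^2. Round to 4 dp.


v_fps = 1587/60 = 26.45 ft/s
dp = 0.0278*(88/1.92)*0.075*26.45^2/(2*32.174) = 1.0390 lbf/ft^2

1.0390 lbf/ft^2


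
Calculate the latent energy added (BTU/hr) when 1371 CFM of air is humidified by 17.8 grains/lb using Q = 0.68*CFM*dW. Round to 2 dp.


Q = 0.68 * 1371 * 17.8 = 16594.58 BTU/hr

16594.58 BTU/hr


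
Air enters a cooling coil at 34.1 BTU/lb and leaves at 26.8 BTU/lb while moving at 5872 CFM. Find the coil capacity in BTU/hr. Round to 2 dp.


Q = 4.5 * 5872 * (34.1 - 26.8) = 192895.20 BTU/hr

192895.20 BTU/hr


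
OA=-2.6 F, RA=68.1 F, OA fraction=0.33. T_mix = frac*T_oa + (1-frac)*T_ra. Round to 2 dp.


T_mix = 0.33*(-2.6) + 0.67*68.1 = 44.77 F

44.77 F


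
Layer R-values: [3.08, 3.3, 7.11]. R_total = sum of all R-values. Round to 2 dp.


R_total = 3.08 + 3.3 + 7.11 = 13.49

13.49
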